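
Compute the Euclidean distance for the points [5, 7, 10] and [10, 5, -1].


d = sqrt(sum of squared differences). (5-10)^2=25, (7-5)^2=4, (10--1)^2=121. Sum = 150.

sqrt(150)


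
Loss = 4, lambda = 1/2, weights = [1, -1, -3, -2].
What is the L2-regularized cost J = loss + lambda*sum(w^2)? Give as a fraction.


L2 sq norm = sum(w^2) = 15. J = 4 + 1/2 * 15 = 23/2.

23/2


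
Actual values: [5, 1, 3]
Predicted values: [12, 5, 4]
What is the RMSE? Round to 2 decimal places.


MSE = 22.0000. RMSE = sqrt(22.0000) = 4.69.

4.69


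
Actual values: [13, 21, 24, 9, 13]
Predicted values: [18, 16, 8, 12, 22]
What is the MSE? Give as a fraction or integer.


MSE = (1/5) * ((13-18)^2=25 + (21-16)^2=25 + (24-8)^2=256 + (9-12)^2=9 + (13-22)^2=81). Sum = 396. MSE = 396/5.

396/5


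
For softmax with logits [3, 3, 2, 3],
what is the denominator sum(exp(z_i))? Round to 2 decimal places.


Denom = e^3=20.0855 + e^3=20.0855 + e^2=7.3891 + e^3=20.0855. Sum = 67.6456, which rounds to 67.65.

67.65


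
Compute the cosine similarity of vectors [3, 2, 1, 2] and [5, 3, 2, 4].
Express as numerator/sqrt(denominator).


dot = 31. |a|^2 = 18, |b|^2 = 54. cos = 31/sqrt(972).

31/sqrt(972)


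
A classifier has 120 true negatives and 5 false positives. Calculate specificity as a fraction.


Specificity = TN / (TN + FP) = 120 / 125 = 24/25.

24/25


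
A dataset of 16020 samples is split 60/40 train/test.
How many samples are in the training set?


Test set = 16020 * 40% = 6408. Training set = 16020 - 6408 = 9612.

9612


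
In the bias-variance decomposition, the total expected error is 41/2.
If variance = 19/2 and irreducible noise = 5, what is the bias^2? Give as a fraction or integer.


Total error = bias^2 + variance + irreducible noise. So bias^2 = 41/2 - 19/2 - 5 = 6.

6


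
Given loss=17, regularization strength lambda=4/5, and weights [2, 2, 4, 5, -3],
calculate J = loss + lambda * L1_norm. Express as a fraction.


L1 norm = sum(|w|) = 16. J = 17 + 4/5 * 16 = 149/5.

149/5


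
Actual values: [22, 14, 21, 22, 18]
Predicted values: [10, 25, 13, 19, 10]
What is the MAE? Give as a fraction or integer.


MAE = (1/5) * (|22-10|=12 + |14-25|=11 + |21-13|=8 + |22-19|=3 + |18-10|=8). Sum = 42. MAE = 42/5.

42/5


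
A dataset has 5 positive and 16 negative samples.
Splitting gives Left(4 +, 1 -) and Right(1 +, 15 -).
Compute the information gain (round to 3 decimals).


H(parent) = 0.7919. H(left) = 0.7219, H(right) = 0.3373. Weighted = (5/21)*0.7219 + (16/21)*0.3373 = 0.4289. IG = 0.7919 - 0.4289 = 0.3630, which rounds to 0.363.

0.363


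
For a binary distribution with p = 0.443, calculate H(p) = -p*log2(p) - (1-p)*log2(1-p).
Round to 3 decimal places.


H = -0.443*log2(0.443) - 0.557*log2(0.557) = 0.991.

0.991


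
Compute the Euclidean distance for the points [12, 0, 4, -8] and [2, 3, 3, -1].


d = sqrt(sum of squared differences). (12-2)^2=100, (0-3)^2=9, (4-3)^2=1, (-8--1)^2=49. Sum = 159.

sqrt(159)


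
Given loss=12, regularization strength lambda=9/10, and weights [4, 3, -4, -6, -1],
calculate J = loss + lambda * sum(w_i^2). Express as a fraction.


L2 sq norm = sum(w^2) = 78. J = 12 + 9/10 * 78 = 411/5.

411/5


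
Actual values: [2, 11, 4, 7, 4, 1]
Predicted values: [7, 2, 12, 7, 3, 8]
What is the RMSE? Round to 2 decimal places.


MSE = 36.6667. RMSE = sqrt(36.6667) = 6.06.

6.06


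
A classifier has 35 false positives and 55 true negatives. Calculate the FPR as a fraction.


FPR = FP / (FP + TN) = 35 / 90 = 7/18.

7/18


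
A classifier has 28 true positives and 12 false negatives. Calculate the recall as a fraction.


Recall = TP / (TP + FN) = 28 / 40 = 7/10.

7/10


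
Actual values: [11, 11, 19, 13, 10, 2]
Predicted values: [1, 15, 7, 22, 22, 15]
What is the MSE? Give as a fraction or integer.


MSE = (1/6) * ((11-1)^2=100 + (11-15)^2=16 + (19-7)^2=144 + (13-22)^2=81 + (10-22)^2=144 + (2-15)^2=169). Sum = 654. MSE = 109.

109


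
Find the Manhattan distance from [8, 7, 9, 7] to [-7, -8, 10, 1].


d = sum of absolute differences: |8--7|=15 + |7--8|=15 + |9-10|=1 + |7-1|=6 = 37.

37


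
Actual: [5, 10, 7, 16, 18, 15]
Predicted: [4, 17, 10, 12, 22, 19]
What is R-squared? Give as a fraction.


Mean(y) = 71/6. SS_res = 107. SS_tot = 833/6. R^2 = 1 - 107/(833/6) = 191/833.

191/833


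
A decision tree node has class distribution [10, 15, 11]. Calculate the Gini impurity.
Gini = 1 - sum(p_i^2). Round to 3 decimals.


Total = 36. Proportions: 10/36, 15/36, 11/36. sum(p_i^2) = 0.3441. Gini = 1 - 0.3441 = 0.6559, which rounds to 0.656.

0.656


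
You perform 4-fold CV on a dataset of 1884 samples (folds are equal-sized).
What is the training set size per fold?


Each validation fold has 1884/4 = 471 samples. Training set = 1884 - 471 = 1413.

1413


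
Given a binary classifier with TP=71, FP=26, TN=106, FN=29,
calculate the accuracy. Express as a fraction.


Accuracy = (TP + TN) / (TP + TN + FP + FN) = (71 + 106) / 232 = 177/232.

177/232


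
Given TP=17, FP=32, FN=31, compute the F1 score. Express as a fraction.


Precision = 17/49 = 17/49. Recall = 17/48 = 17/48. F1 = 2*P*R/(P+R) = 34/97.

34/97


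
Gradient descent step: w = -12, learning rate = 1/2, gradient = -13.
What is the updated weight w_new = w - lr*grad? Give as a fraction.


w_new = -12 - 1/2 * -13 = -12 - -13/2 = -11/2.

-11/2


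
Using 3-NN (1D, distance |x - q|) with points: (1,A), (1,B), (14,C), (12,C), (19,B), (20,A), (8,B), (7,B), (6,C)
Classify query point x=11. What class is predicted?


Distances: |1-11|=10, |1-11|=10, |14-11|=3, |12-11|=1, |19-11|=8, |20-11|=9, |8-11|=3, |7-11|=4, |6-11|=5. 3 nearest: (12,C), (8,B), (14,C). Counts: {'C': 2, 'B': 1}. Majority class: C.

C


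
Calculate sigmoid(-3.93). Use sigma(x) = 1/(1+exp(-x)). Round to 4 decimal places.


sigma(-3.93) = 1/(1+e^(3.93)) = 1/(1+50.906978) = 1/51.906978 = 0.0193.

0.0193


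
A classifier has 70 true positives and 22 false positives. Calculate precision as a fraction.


Precision = TP / (TP + FP) = 70 / 92 = 35/46.

35/46


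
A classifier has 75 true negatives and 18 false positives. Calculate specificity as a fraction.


Specificity = TN / (TN + FP) = 75 / 93 = 25/31.

25/31


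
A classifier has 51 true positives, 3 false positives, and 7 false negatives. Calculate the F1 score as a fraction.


Precision = 51/54 = 17/18. Recall = 51/58 = 51/58. F1 = 2*P*R/(P+R) = 51/56.

51/56


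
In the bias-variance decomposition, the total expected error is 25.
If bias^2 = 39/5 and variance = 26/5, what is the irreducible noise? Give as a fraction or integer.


Total error = bias^2 + variance + irreducible noise. So irreducible noise = 25 - 39/5 - 26/5 = 12.

12


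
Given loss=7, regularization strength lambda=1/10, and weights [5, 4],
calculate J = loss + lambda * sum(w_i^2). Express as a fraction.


L2 sq norm = sum(w^2) = 41. J = 7 + 1/10 * 41 = 111/10.

111/10


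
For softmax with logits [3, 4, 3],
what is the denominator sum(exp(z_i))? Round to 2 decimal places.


Denom = e^3=20.0855 + e^4=54.5982 + e^3=20.0855. Sum = 94.7692, which rounds to 94.77.

94.77


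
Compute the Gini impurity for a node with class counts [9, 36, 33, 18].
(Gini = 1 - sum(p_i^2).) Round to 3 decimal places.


Total = 96. Proportions: 9/96, 36/96, 33/96, 18/96. sum(p_i^2) = 0.3027. Gini = 1 - 0.3027 = 0.6973, which rounds to 0.697.

0.697


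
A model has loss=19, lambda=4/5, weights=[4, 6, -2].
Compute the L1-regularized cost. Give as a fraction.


L1 norm = sum(|w|) = 12. J = 19 + 4/5 * 12 = 143/5.

143/5


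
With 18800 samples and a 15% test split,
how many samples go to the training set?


Test set = 18800 * 15% = 2820. Training set = 18800 - 2820 = 15980.

15980


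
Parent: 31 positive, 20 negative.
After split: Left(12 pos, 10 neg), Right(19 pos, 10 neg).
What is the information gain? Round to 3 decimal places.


H(parent) = 0.9662. H(left) = 0.9940, H(right) = 0.9294. Weighted = (22/51)*0.9940 + (29/51)*0.9294 = 0.9573. IG = 0.9662 - 0.9573 = 0.0089, which rounds to 0.009.

0.009


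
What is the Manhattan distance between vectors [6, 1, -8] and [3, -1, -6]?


d = sum of absolute differences: |6-3|=3 + |1--1|=2 + |-8--6|=2 = 7.

7


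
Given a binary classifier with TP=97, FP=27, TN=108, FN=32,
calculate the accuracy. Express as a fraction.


Accuracy = (TP + TN) / (TP + TN + FP + FN) = (97 + 108) / 264 = 205/264.

205/264


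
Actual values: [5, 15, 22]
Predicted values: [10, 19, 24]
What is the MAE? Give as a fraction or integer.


MAE = (1/3) * (|5-10|=5 + |15-19|=4 + |22-24|=2). Sum = 11. MAE = 11/3.

11/3


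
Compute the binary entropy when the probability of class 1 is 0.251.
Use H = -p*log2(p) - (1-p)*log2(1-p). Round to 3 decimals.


H = -0.251*log2(0.251) - 0.749*log2(0.749) = 0.813.

0.813


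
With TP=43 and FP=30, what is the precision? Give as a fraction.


Precision = TP / (TP + FP) = 43 / 73 = 43/73.

43/73


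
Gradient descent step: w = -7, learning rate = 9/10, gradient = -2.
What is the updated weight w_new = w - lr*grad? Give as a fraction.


w_new = -7 - 9/10 * -2 = -7 - -9/5 = -26/5.

-26/5


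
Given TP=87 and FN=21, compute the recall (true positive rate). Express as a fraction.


Recall = TP / (TP + FN) = 87 / 108 = 29/36.

29/36


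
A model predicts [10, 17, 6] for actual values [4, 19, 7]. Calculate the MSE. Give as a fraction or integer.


MSE = (1/3) * ((4-10)^2=36 + (19-17)^2=4 + (7-6)^2=1). Sum = 41. MSE = 41/3.

41/3


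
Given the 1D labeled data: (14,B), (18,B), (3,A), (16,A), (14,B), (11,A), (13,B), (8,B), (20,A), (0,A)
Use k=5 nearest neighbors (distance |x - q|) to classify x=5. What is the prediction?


Distances: |14-5|=9, |18-5|=13, |3-5|=2, |16-5|=11, |14-5|=9, |11-5|=6, |13-5|=8, |8-5|=3, |20-5|=15, |0-5|=5. 5 nearest: (3,A), (8,B), (0,A), (11,A), (13,B). Counts: {'A': 3, 'B': 2}. Majority class: A.

A


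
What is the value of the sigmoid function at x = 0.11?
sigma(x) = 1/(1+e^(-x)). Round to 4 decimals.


sigma(0.11) = 1/(1+e^(-0.11)) = 1/(1+0.895834) = 1/1.895834 = 0.5275.

0.5275


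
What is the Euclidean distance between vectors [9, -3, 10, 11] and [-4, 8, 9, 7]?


d = sqrt(sum of squared differences). (9--4)^2=169, (-3-8)^2=121, (10-9)^2=1, (11-7)^2=16. Sum = 307.

sqrt(307)


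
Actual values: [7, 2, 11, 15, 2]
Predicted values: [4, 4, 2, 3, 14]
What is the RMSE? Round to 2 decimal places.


MSE = 76.4000. RMSE = sqrt(76.4000) = 8.74.

8.74


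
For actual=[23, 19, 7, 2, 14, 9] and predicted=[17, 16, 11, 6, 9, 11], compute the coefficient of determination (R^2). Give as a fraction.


Mean(y) = 37/3. SS_res = 106. SS_tot = 922/3. R^2 = 1 - 106/(922/3) = 302/461.

302/461


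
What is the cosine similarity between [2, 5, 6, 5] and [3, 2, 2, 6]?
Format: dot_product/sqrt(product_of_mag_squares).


dot = 58. |a|^2 = 90, |b|^2 = 53. cos = 58/sqrt(4770).

58/sqrt(4770)


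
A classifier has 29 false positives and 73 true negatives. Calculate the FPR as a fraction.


FPR = FP / (FP + TN) = 29 / 102 = 29/102.

29/102


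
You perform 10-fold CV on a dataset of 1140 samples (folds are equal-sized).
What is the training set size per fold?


Each validation fold has 1140/10 = 114 samples. Training set = 1140 - 114 = 1026.

1026


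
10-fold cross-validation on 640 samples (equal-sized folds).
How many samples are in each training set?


Each validation fold has 640/10 = 64 samples. Training set = 640 - 64 = 576.

576


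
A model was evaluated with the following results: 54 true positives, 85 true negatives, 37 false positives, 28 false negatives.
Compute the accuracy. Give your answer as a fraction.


Accuracy = (TP + TN) / (TP + TN + FP + FN) = (54 + 85) / 204 = 139/204.

139/204


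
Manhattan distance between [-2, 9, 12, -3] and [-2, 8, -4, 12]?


d = sum of absolute differences: |-2--2|=0 + |9-8|=1 + |12--4|=16 + |-3-12|=15 = 32.

32


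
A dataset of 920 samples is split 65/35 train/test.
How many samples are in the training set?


Test set = 920 * 35% = 322. Training set = 920 - 322 = 598.

598


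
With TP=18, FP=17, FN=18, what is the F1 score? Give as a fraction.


Precision = 18/35 = 18/35. Recall = 18/36 = 1/2. F1 = 2*P*R/(P+R) = 36/71.

36/71


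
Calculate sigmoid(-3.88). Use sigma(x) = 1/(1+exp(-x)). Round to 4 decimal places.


sigma(-3.88) = 1/(1+e^(3.88)) = 1/(1+48.424215) = 1/49.424215 = 0.0202.

0.0202


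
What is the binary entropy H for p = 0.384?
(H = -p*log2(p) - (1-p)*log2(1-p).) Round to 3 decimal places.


H = -0.384*log2(0.384) - 0.616*log2(0.616) = 0.961.

0.961


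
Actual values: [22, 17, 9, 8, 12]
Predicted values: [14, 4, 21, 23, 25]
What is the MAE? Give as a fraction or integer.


MAE = (1/5) * (|22-14|=8 + |17-4|=13 + |9-21|=12 + |8-23|=15 + |12-25|=13). Sum = 61. MAE = 61/5.

61/5


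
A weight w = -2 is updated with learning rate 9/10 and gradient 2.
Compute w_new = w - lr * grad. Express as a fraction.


w_new = -2 - 9/10 * 2 = -2 - 9/5 = -19/5.

-19/5


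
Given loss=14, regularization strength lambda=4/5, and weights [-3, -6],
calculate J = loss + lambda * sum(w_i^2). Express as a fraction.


L2 sq norm = sum(w^2) = 45. J = 14 + 4/5 * 45 = 50.

50


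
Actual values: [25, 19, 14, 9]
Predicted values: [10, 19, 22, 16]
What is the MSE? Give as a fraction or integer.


MSE = (1/4) * ((25-10)^2=225 + (19-19)^2=0 + (14-22)^2=64 + (9-16)^2=49). Sum = 338. MSE = 169/2.

169/2


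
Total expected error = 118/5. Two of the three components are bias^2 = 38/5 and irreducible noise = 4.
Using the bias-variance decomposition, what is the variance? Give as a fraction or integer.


Total error = bias^2 + variance + irreducible noise. So variance = 118/5 - 38/5 - 4 = 12.

12


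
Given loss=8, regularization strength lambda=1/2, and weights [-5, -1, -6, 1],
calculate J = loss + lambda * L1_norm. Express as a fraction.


L1 norm = sum(|w|) = 13. J = 8 + 1/2 * 13 = 29/2.

29/2


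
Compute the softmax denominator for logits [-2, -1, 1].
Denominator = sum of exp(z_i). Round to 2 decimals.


Denom = e^-2=0.1353 + e^-1=0.3679 + e^1=2.7183. Sum = 3.2215, which rounds to 3.22.

3.22


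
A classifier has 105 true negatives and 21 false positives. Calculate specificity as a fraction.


Specificity = TN / (TN + FP) = 105 / 126 = 5/6.

5/6


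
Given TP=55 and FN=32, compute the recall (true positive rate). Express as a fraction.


Recall = TP / (TP + FN) = 55 / 87 = 55/87.

55/87


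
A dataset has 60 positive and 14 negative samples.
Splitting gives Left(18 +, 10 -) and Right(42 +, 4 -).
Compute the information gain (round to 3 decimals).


H(parent) = 0.6998. H(left) = 0.9403, H(right) = 0.4262. Weighted = (28/74)*0.9403 + (46/74)*0.4262 = 0.6207. IG = 0.6998 - 0.6207 = 0.0791, which rounds to 0.079.

0.079


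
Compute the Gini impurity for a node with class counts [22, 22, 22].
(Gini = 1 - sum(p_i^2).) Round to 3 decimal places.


Total = 66. Proportions: 22/66, 22/66, 22/66. sum(p_i^2) = 0.3333. Gini = 1 - 0.3333 = 0.6667, which rounds to 0.667.

0.667


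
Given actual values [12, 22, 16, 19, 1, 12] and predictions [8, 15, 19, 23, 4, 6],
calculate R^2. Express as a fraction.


Mean(y) = 41/3. SS_res = 135. SS_tot = 808/3. R^2 = 1 - 135/(808/3) = 403/808.

403/808


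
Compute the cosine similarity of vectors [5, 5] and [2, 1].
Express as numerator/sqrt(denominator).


dot = 15. |a|^2 = 50, |b|^2 = 5. cos = 15/sqrt(250).

15/sqrt(250)


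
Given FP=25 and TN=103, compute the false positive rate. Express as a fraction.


FPR = FP / (FP + TN) = 25 / 128 = 25/128.

25/128


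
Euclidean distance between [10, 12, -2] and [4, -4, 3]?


d = sqrt(sum of squared differences). (10-4)^2=36, (12--4)^2=256, (-2-3)^2=25. Sum = 317.

sqrt(317)


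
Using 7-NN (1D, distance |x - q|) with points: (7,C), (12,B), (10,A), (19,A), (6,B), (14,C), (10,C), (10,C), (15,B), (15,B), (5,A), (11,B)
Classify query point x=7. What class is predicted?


Distances: |7-7|=0, |12-7|=5, |10-7|=3, |19-7|=12, |6-7|=1, |14-7|=7, |10-7|=3, |10-7|=3, |15-7|=8, |15-7|=8, |5-7|=2, |11-7|=4. 7 nearest: (7,C), (6,B), (5,A), (10,A), (10,C), (10,C), (11,B). Counts: {'C': 3, 'B': 2, 'A': 2}. Majority class: C.

C


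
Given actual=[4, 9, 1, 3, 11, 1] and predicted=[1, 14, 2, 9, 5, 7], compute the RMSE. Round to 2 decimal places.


MSE = 23.8333. RMSE = sqrt(23.8333) = 4.88.

4.88


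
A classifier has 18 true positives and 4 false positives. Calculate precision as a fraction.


Precision = TP / (TP + FP) = 18 / 22 = 9/11.

9/11


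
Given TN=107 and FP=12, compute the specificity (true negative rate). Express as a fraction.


Specificity = TN / (TN + FP) = 107 / 119 = 107/119.

107/119


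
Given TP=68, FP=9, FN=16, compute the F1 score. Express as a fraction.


Precision = 68/77 = 68/77. Recall = 68/84 = 17/21. F1 = 2*P*R/(P+R) = 136/161.

136/161


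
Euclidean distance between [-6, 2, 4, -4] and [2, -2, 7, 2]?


d = sqrt(sum of squared differences). (-6-2)^2=64, (2--2)^2=16, (4-7)^2=9, (-4-2)^2=36. Sum = 125.

sqrt(125)


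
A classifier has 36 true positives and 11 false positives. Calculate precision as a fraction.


Precision = TP / (TP + FP) = 36 / 47 = 36/47.

36/47


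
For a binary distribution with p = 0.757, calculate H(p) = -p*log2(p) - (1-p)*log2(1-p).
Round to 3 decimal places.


H = -0.757*log2(0.757) - 0.243*log2(0.243) = 0.800.

0.800


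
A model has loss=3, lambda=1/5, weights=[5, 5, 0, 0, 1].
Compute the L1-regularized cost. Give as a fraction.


L1 norm = sum(|w|) = 11. J = 3 + 1/5 * 11 = 26/5.

26/5


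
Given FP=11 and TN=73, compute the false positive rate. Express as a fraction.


FPR = FP / (FP + TN) = 11 / 84 = 11/84.

11/84


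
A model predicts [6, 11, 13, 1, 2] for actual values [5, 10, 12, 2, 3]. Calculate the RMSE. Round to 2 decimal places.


MSE = 1.0000. RMSE = sqrt(1.0000) = 1.00.

1.00


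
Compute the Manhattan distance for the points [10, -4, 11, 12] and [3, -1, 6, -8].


d = sum of absolute differences: |10-3|=7 + |-4--1|=3 + |11-6|=5 + |12--8|=20 = 35.

35


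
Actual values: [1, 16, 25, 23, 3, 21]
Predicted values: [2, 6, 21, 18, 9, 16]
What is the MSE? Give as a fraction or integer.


MSE = (1/6) * ((1-2)^2=1 + (16-6)^2=100 + (25-21)^2=16 + (23-18)^2=25 + (3-9)^2=36 + (21-16)^2=25). Sum = 203. MSE = 203/6.

203/6


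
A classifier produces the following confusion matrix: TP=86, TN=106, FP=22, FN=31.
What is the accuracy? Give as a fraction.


Accuracy = (TP + TN) / (TP + TN + FP + FN) = (86 + 106) / 245 = 192/245.

192/245


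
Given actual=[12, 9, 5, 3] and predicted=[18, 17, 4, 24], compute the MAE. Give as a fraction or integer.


MAE = (1/4) * (|12-18|=6 + |9-17|=8 + |5-4|=1 + |3-24|=21). Sum = 36. MAE = 9.

9


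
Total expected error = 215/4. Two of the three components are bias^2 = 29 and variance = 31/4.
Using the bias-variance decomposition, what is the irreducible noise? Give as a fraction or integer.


Total error = bias^2 + variance + irreducible noise. So irreducible noise = 215/4 - 29 - 31/4 = 17.

17


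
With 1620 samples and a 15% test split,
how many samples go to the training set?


Test set = 1620 * 15% = 243. Training set = 1620 - 243 = 1377.

1377


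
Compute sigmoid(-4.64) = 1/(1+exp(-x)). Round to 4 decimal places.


sigma(-4.64) = 1/(1+e^(4.64)) = 1/(1+103.544348) = 1/104.544348 = 0.0096.

0.0096


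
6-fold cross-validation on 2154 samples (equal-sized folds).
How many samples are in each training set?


Each validation fold has 2154/6 = 359 samples. Training set = 2154 - 359 = 1795.

1795


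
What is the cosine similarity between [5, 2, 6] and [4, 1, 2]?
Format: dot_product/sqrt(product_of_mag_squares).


dot = 34. |a|^2 = 65, |b|^2 = 21. cos = 34/sqrt(1365).

34/sqrt(1365)


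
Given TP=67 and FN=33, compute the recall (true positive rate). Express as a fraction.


Recall = TP / (TP + FN) = 67 / 100 = 67/100.

67/100


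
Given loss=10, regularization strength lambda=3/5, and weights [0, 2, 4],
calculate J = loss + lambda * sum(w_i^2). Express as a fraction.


L2 sq norm = sum(w^2) = 20. J = 10 + 3/5 * 20 = 22.

22


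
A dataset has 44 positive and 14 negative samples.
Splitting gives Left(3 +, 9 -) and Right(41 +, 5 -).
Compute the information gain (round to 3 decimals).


H(parent) = 0.7973. H(left) = 0.8113, H(right) = 0.4960. Weighted = (12/58)*0.8113 + (46/58)*0.4960 = 0.5612. IG = 0.7973 - 0.5612 = 0.2361, which rounds to 0.236.

0.236


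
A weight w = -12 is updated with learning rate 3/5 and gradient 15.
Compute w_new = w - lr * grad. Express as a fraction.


w_new = -12 - 3/5 * 15 = -12 - 9 = -21.

-21


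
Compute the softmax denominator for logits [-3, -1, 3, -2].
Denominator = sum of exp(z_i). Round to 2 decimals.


Denom = e^-3=0.0498 + e^-1=0.3679 + e^3=20.0855 + e^-2=0.1353. Sum = 20.6385, which rounds to 20.64.

20.64


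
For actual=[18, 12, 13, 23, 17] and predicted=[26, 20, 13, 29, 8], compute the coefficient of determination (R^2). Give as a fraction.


Mean(y) = 83/5. SS_res = 245. SS_tot = 386/5. R^2 = 1 - 245/(386/5) = -839/386.

-839/386


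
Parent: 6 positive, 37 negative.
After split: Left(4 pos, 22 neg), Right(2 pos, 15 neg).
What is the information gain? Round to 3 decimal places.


H(parent) = 0.5830. H(left) = 0.6194, H(right) = 0.5226. Weighted = (26/43)*0.6194 + (17/43)*0.5226 = 0.5811. IG = 0.5830 - 0.5811 = 0.0019, which rounds to 0.002.

0.002


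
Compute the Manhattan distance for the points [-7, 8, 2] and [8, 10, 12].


d = sum of absolute differences: |-7-8|=15 + |8-10|=2 + |2-12|=10 = 27.

27


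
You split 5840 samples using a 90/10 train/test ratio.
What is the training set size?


Test set = 5840 * 10% = 584. Training set = 5840 - 584 = 5256.

5256


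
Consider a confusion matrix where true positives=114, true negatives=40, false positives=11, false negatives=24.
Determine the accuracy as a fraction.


Accuracy = (TP + TN) / (TP + TN + FP + FN) = (114 + 40) / 189 = 22/27.

22/27


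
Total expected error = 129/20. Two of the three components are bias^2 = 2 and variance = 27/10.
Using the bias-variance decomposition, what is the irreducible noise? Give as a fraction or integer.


Total error = bias^2 + variance + irreducible noise. So irreducible noise = 129/20 - 2 - 27/10 = 7/4.

7/4


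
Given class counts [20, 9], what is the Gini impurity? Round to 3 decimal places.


Total = 29. Proportions: 20/29, 9/29. sum(p_i^2) = 0.5719. Gini = 1 - 0.5719 = 0.4281, which rounds to 0.428.

0.428


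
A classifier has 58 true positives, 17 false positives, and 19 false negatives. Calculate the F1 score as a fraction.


Precision = 58/75 = 58/75. Recall = 58/77 = 58/77. F1 = 2*P*R/(P+R) = 29/38.

29/38


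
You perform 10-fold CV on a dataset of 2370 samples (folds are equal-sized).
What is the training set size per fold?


Each validation fold has 2370/10 = 237 samples. Training set = 2370 - 237 = 2133.

2133


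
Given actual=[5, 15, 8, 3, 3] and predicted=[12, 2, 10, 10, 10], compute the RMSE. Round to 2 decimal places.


MSE = 64.0000. RMSE = sqrt(64.0000) = 8.00.

8.00


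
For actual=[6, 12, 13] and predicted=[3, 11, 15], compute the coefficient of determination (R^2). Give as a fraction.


Mean(y) = 31/3. SS_res = 14. SS_tot = 86/3. R^2 = 1 - 14/(86/3) = 22/43.

22/43


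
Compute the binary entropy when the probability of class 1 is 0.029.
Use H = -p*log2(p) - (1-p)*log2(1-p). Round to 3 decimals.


H = -0.029*log2(0.029) - 0.971*log2(0.971) = 0.189.

0.189


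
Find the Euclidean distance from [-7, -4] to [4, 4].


d = sqrt(sum of squared differences). (-7-4)^2=121, (-4-4)^2=64. Sum = 185.

sqrt(185)


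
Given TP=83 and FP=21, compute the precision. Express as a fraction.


Precision = TP / (TP + FP) = 83 / 104 = 83/104.

83/104


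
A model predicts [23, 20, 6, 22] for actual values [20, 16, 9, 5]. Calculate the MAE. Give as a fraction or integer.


MAE = (1/4) * (|20-23|=3 + |16-20|=4 + |9-6|=3 + |5-22|=17). Sum = 27. MAE = 27/4.

27/4


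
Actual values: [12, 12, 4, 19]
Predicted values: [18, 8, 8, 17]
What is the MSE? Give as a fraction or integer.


MSE = (1/4) * ((12-18)^2=36 + (12-8)^2=16 + (4-8)^2=16 + (19-17)^2=4). Sum = 72. MSE = 18.

18


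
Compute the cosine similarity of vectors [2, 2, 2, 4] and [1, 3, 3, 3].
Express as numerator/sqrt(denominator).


dot = 26. |a|^2 = 28, |b|^2 = 28. cos = 26/sqrt(784).

26/sqrt(784)


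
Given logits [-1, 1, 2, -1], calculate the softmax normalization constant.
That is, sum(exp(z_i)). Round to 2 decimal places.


Denom = e^-1=0.3679 + e^1=2.7183 + e^2=7.3891 + e^-1=0.3679. Sum = 10.8432, which rounds to 10.84.

10.84


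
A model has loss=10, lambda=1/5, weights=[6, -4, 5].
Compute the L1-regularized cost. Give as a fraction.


L1 norm = sum(|w|) = 15. J = 10 + 1/5 * 15 = 13.

13


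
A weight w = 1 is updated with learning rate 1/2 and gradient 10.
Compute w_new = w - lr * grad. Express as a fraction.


w_new = 1 - 1/2 * 10 = 1 - 5 = -4.

-4


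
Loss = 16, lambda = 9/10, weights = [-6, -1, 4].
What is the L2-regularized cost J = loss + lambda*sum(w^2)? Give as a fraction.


L2 sq norm = sum(w^2) = 53. J = 16 + 9/10 * 53 = 637/10.

637/10


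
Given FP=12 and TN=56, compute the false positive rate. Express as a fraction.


FPR = FP / (FP + TN) = 12 / 68 = 3/17.

3/17


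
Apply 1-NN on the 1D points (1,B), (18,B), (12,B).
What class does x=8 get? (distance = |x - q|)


Distances: |1-8|=7, |18-8|=10, |12-8|=4. 1 nearest: (12,B). Counts: {'B': 1}. Majority class: B.

B


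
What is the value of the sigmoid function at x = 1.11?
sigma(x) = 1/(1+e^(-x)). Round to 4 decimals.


sigma(1.11) = 1/(1+e^(-1.11)) = 1/(1+0.329559) = 1/1.329559 = 0.7521.

0.7521


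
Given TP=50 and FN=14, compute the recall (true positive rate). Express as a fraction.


Recall = TP / (TP + FN) = 50 / 64 = 25/32.

25/32


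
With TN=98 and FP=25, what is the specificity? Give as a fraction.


Specificity = TN / (TN + FP) = 98 / 123 = 98/123.

98/123


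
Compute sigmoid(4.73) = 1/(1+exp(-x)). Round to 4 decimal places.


sigma(4.73) = 1/(1+e^(-4.73)) = 1/(1+0.008826) = 1/1.008826 = 0.9913.

0.9913


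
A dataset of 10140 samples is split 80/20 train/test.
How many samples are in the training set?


Test set = 10140 * 20% = 2028. Training set = 10140 - 2028 = 8112.

8112


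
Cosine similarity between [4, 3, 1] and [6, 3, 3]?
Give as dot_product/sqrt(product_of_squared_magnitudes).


dot = 36. |a|^2 = 26, |b|^2 = 54. cos = 36/sqrt(1404).

36/sqrt(1404)


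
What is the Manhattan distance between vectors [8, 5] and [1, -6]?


d = sum of absolute differences: |8-1|=7 + |5--6|=11 = 18.

18


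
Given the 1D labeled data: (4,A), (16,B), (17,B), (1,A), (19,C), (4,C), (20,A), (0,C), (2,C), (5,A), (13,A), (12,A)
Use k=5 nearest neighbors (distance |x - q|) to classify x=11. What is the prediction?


Distances: |4-11|=7, |16-11|=5, |17-11|=6, |1-11|=10, |19-11|=8, |4-11|=7, |20-11|=9, |0-11|=11, |2-11|=9, |5-11|=6, |13-11|=2, |12-11|=1. 5 nearest: (12,A), (13,A), (16,B), (5,A), (17,B). Counts: {'A': 3, 'B': 2}. Majority class: A.

A


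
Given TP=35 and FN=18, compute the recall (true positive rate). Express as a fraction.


Recall = TP / (TP + FN) = 35 / 53 = 35/53.

35/53


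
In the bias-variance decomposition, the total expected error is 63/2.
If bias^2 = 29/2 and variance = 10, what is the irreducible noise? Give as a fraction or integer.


Total error = bias^2 + variance + irreducible noise. So irreducible noise = 63/2 - 29/2 - 10 = 7.

7


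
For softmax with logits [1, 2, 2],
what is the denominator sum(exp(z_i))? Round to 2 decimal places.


Denom = e^1=2.7183 + e^2=7.3891 + e^2=7.3891. Sum = 17.4965, which rounds to 17.50.

17.50


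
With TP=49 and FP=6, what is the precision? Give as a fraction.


Precision = TP / (TP + FP) = 49 / 55 = 49/55.

49/55


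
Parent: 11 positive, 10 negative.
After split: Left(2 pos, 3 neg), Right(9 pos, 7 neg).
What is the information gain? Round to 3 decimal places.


H(parent) = 0.9984. H(left) = 0.9710, H(right) = 0.9887. Weighted = (5/21)*0.9710 + (16/21)*0.9887 = 0.9845. IG = 0.9984 - 0.9845 = 0.0139, which rounds to 0.014.

0.014


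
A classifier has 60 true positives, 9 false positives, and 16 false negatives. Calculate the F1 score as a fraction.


Precision = 60/69 = 20/23. Recall = 60/76 = 15/19. F1 = 2*P*R/(P+R) = 24/29.

24/29


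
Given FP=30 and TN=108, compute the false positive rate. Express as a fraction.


FPR = FP / (FP + TN) = 30 / 138 = 5/23.

5/23


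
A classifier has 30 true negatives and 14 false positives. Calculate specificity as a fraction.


Specificity = TN / (TN + FP) = 30 / 44 = 15/22.

15/22


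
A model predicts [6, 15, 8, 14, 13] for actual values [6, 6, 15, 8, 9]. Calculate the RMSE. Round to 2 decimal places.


MSE = 36.4000. RMSE = sqrt(36.4000) = 6.03.

6.03


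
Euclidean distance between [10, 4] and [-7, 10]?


d = sqrt(sum of squared differences). (10--7)^2=289, (4-10)^2=36. Sum = 325.

sqrt(325)


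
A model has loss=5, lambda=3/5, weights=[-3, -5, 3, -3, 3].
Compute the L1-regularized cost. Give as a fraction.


L1 norm = sum(|w|) = 17. J = 5 + 3/5 * 17 = 76/5.

76/5


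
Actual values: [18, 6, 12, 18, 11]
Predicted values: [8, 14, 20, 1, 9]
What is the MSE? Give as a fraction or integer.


MSE = (1/5) * ((18-8)^2=100 + (6-14)^2=64 + (12-20)^2=64 + (18-1)^2=289 + (11-9)^2=4). Sum = 521. MSE = 521/5.

521/5


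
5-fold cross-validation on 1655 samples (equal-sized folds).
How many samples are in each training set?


Each validation fold has 1655/5 = 331 samples. Training set = 1655 - 331 = 1324.

1324


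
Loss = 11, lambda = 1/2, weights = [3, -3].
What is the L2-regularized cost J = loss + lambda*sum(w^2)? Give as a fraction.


L2 sq norm = sum(w^2) = 18. J = 11 + 1/2 * 18 = 20.

20


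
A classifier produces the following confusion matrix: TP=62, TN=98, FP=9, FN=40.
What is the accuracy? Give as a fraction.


Accuracy = (TP + TN) / (TP + TN + FP + FN) = (62 + 98) / 209 = 160/209.

160/209


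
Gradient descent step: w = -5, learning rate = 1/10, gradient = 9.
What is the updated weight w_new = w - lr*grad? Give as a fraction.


w_new = -5 - 1/10 * 9 = -5 - 9/10 = -59/10.

-59/10


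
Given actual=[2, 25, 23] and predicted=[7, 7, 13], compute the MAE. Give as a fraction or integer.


MAE = (1/3) * (|2-7|=5 + |25-7|=18 + |23-13|=10). Sum = 33. MAE = 11.

11


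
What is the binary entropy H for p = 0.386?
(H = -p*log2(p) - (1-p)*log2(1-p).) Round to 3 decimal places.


H = -0.386*log2(0.386) - 0.614*log2(0.614) = 0.962.

0.962


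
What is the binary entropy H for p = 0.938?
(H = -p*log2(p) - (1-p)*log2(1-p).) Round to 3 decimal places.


H = -0.938*log2(0.938) - 0.062*log2(0.062) = 0.335.

0.335


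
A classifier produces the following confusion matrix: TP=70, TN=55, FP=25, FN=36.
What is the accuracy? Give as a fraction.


Accuracy = (TP + TN) / (TP + TN + FP + FN) = (70 + 55) / 186 = 125/186.

125/186


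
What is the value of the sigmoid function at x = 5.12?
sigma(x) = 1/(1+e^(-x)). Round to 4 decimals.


sigma(5.12) = 1/(1+e^(-5.12)) = 1/(1+0.005976) = 1/1.005976 = 0.9941.

0.9941


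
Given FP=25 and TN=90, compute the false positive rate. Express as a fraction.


FPR = FP / (FP + TN) = 25 / 115 = 5/23.

5/23


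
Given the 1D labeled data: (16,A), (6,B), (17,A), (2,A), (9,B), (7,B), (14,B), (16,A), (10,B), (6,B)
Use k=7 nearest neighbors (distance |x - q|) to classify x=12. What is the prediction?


Distances: |16-12|=4, |6-12|=6, |17-12|=5, |2-12|=10, |9-12|=3, |7-12|=5, |14-12|=2, |16-12|=4, |10-12|=2, |6-12|=6. 7 nearest: (14,B), (10,B), (9,B), (16,A), (16,A), (17,A), (7,B). Counts: {'B': 4, 'A': 3}. Majority class: B.

B


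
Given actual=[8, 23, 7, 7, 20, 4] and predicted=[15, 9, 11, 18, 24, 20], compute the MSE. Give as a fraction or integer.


MSE = (1/6) * ((8-15)^2=49 + (23-9)^2=196 + (7-11)^2=16 + (7-18)^2=121 + (20-24)^2=16 + (4-20)^2=256). Sum = 654. MSE = 109.

109


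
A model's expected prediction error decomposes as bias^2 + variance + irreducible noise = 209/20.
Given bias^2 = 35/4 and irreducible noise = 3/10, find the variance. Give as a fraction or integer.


Total error = bias^2 + variance + irreducible noise. So variance = 209/20 - 35/4 - 3/10 = 7/5.

7/5


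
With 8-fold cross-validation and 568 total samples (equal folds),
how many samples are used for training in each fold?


Each validation fold has 568/8 = 71 samples. Training set = 568 - 71 = 497.

497


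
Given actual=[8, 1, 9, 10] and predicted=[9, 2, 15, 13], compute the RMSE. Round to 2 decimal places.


MSE = 11.7500. RMSE = sqrt(11.7500) = 3.43.

3.43


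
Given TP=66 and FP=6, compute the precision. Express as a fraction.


Precision = TP / (TP + FP) = 66 / 72 = 11/12.

11/12


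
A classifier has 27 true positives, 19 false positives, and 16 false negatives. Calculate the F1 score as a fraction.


Precision = 27/46 = 27/46. Recall = 27/43 = 27/43. F1 = 2*P*R/(P+R) = 54/89.

54/89


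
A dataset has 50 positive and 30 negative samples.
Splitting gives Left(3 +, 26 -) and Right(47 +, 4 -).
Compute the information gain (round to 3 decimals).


H(parent) = 0.9544. H(left) = 0.4798, H(right) = 0.3966. Weighted = (29/80)*0.4798 + (51/80)*0.3966 = 0.4268. IG = 0.9544 - 0.4268 = 0.5276, which rounds to 0.528.

0.528


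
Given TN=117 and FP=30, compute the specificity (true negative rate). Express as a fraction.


Specificity = TN / (TN + FP) = 117 / 147 = 39/49.

39/49


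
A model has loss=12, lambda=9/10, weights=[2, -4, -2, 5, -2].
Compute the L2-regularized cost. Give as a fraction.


L2 sq norm = sum(w^2) = 53. J = 12 + 9/10 * 53 = 597/10.

597/10


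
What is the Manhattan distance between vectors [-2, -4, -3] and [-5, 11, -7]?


d = sum of absolute differences: |-2--5|=3 + |-4-11|=15 + |-3--7|=4 = 22.

22


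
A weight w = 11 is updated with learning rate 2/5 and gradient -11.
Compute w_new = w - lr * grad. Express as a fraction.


w_new = 11 - 2/5 * -11 = 11 - -22/5 = 77/5.

77/5


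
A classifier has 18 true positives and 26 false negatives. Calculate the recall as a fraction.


Recall = TP / (TP + FN) = 18 / 44 = 9/22.

9/22


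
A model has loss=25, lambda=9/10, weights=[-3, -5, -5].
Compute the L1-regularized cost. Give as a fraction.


L1 norm = sum(|w|) = 13. J = 25 + 9/10 * 13 = 367/10.

367/10


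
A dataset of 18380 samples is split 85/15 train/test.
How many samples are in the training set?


Test set = 18380 * 15% = 2757. Training set = 18380 - 2757 = 15623.

15623


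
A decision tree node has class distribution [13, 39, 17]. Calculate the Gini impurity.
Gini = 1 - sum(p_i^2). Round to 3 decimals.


Total = 69. Proportions: 13/69, 39/69, 17/69. sum(p_i^2) = 0.4157. Gini = 1 - 0.4157 = 0.5843, which rounds to 0.584.

0.584


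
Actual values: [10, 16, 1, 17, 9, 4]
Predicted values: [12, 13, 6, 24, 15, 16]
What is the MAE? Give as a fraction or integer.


MAE = (1/6) * (|10-12|=2 + |16-13|=3 + |1-6|=5 + |17-24|=7 + |9-15|=6 + |4-16|=12). Sum = 35. MAE = 35/6.

35/6


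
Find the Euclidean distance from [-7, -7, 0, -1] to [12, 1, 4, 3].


d = sqrt(sum of squared differences). (-7-12)^2=361, (-7-1)^2=64, (0-4)^2=16, (-1-3)^2=16. Sum = 457.

sqrt(457)


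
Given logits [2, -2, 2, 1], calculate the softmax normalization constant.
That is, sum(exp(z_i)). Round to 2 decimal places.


Denom = e^2=7.3891 + e^-2=0.1353 + e^2=7.3891 + e^1=2.7183. Sum = 17.6318, which rounds to 17.63.

17.63


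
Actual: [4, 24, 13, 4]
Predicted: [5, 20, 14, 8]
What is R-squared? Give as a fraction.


Mean(y) = 45/4. SS_res = 34. SS_tot = 1083/4. R^2 = 1 - 34/(1083/4) = 947/1083.

947/1083


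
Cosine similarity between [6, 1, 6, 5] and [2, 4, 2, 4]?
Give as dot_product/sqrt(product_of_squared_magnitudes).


dot = 48. |a|^2 = 98, |b|^2 = 40. cos = 48/sqrt(3920).

48/sqrt(3920)


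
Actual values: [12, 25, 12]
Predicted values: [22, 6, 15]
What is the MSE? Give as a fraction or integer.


MSE = (1/3) * ((12-22)^2=100 + (25-6)^2=361 + (12-15)^2=9). Sum = 470. MSE = 470/3.

470/3


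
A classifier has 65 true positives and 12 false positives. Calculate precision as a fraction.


Precision = TP / (TP + FP) = 65 / 77 = 65/77.

65/77


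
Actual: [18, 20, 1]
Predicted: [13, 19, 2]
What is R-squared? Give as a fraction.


Mean(y) = 13. SS_res = 27. SS_tot = 218. R^2 = 1 - 27/(218) = 191/218.

191/218


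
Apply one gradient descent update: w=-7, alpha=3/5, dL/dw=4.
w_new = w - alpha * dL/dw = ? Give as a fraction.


w_new = -7 - 3/5 * 4 = -7 - 12/5 = -47/5.

-47/5


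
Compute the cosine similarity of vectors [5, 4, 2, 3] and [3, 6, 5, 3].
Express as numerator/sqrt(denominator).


dot = 58. |a|^2 = 54, |b|^2 = 79. cos = 58/sqrt(4266).

58/sqrt(4266)


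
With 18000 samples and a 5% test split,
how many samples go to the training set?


Test set = 18000 * 5% = 900. Training set = 18000 - 900 = 17100.

17100


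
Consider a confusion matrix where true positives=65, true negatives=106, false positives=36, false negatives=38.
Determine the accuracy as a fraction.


Accuracy = (TP + TN) / (TP + TN + FP + FN) = (65 + 106) / 245 = 171/245.

171/245


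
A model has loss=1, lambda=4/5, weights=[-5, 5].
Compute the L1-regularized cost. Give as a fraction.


L1 norm = sum(|w|) = 10. J = 1 + 4/5 * 10 = 9.

9


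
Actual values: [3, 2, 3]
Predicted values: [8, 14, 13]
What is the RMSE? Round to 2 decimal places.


MSE = 89.6667. RMSE = sqrt(89.6667) = 9.47.

9.47


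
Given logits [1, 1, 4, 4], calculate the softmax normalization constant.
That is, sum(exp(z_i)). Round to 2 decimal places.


Denom = e^1=2.7183 + e^1=2.7183 + e^4=54.5982 + e^4=54.5982. Sum = 114.6330, which rounds to 114.63.

114.63


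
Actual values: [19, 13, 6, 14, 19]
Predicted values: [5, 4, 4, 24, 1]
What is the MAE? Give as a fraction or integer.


MAE = (1/5) * (|19-5|=14 + |13-4|=9 + |6-4|=2 + |14-24|=10 + |19-1|=18). Sum = 53. MAE = 53/5.

53/5


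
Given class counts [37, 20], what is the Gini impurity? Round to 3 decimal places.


Total = 57. Proportions: 37/57, 20/57. sum(p_i^2) = 0.5445. Gini = 1 - 0.5445 = 0.4555, which rounds to 0.456.

0.456


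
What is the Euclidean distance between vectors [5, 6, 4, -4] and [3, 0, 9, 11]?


d = sqrt(sum of squared differences). (5-3)^2=4, (6-0)^2=36, (4-9)^2=25, (-4-11)^2=225. Sum = 290.

sqrt(290)


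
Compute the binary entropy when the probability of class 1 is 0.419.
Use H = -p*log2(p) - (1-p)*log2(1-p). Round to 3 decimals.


H = -0.419*log2(0.419) - 0.581*log2(0.581) = 0.981.

0.981


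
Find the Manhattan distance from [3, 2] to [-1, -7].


d = sum of absolute differences: |3--1|=4 + |2--7|=9 = 13.

13


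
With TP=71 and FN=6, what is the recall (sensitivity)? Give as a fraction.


Recall = TP / (TP + FN) = 71 / 77 = 71/77.

71/77


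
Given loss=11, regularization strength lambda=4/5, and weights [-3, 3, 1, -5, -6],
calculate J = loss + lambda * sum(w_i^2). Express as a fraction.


L2 sq norm = sum(w^2) = 80. J = 11 + 4/5 * 80 = 75.

75
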